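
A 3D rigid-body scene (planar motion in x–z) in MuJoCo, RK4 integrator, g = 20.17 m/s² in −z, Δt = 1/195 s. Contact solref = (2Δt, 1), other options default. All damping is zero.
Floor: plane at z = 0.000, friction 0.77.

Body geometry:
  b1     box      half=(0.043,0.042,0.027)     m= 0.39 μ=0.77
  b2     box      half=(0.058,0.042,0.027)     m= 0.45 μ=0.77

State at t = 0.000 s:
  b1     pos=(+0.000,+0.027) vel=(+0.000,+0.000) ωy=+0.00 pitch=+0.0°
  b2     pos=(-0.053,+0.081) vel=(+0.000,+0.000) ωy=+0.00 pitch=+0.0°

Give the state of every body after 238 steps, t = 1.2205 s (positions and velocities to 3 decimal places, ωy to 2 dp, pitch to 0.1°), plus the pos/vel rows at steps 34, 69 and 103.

State at t = 1.2205 s:
  b1     pos=(+0.000,+0.027) vel=(+0.000,+0.000) ωy=+0.00 pitch=+0.0°
  b2     pos=(-0.111,+0.058) vel=(+0.000,+0.000) ωy=+0.00 pitch=-90.0°

Key-timestep trajectory:
   step    t(s)  b1.x    b1.z    b1.vx   b1.vz   b2.x    b2.z    b2.vx   b2.vz 
     34  0.1744   +0.000  +0.027  +0.000  +0.000   -0.086  +0.064  -0.261  +0.011
     69  0.3538   +0.000  +0.027  +0.000  +0.000   -0.125  +0.062  +0.043  -0.010
    103  0.5282   +0.000  +0.027  +0.000  +0.000   -0.112  +0.058  -0.154  +0.018


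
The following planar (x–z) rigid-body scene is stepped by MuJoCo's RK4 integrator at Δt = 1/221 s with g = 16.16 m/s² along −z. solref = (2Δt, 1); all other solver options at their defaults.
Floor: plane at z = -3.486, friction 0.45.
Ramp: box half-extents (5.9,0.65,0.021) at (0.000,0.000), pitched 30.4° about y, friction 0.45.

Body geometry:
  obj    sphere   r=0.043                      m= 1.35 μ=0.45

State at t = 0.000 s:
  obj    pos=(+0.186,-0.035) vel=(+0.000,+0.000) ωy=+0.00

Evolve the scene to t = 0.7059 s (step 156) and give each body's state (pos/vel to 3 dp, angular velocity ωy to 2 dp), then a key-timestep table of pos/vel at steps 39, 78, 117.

State at t = 0.7059 s:
  obj    pos=(+1.441,-0.771) vel=(+3.556,-2.086) ωy=+95.87

Key-timestep trajectory:
   step    t(s)  obj.x    obj.z    obj.vx   obj.vz 
     39  0.1765   +0.265  -0.081  +0.889  -0.522
     78  0.3529   +0.500  -0.219  +1.778  -1.043
    117  0.5294   +0.892  -0.449  +2.667  -1.565


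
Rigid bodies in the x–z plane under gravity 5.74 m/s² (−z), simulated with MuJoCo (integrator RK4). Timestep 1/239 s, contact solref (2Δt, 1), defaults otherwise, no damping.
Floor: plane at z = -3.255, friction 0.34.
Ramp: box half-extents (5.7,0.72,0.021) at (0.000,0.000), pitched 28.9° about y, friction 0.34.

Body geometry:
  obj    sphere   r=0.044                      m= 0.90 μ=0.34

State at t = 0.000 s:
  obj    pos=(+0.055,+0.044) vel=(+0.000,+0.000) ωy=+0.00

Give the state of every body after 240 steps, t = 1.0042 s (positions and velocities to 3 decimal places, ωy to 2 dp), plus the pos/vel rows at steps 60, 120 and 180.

State at t = 1.0042 s:
  obj    pos=(+0.930,-0.439) vel=(+1.742,-0.962) ωy=+45.22

Key-timestep trajectory:
   step    t(s)  obj.x    obj.z    obj.vx   obj.vz 
     60  0.2510   +0.110  +0.014  +0.436  -0.240
    120  0.5021   +0.274  -0.077  +0.871  -0.481
    180  0.7531   +0.547  -0.228  +1.307  -0.721


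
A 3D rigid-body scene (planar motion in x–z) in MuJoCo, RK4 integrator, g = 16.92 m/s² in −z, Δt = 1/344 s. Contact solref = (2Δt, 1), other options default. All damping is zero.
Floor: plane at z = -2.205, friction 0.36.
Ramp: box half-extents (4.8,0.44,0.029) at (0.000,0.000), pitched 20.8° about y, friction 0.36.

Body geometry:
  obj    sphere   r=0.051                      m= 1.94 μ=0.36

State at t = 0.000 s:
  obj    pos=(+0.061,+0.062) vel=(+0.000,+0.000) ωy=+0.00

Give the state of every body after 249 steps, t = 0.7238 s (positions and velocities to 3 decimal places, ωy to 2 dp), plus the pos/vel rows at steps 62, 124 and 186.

State at t = 0.7238 s:
  obj    pos=(+1.112,-0.337) vel=(+2.904,-1.103) ωy=+60.90

Key-timestep trajectory:
   step    t(s)  obj.x    obj.z    obj.vx   obj.vz 
     62  0.1802   +0.126  +0.038  +0.723  -0.275
    124  0.3605   +0.322  -0.037  +1.446  -0.549
    186  0.5407   +0.648  -0.160  +2.169  -0.824


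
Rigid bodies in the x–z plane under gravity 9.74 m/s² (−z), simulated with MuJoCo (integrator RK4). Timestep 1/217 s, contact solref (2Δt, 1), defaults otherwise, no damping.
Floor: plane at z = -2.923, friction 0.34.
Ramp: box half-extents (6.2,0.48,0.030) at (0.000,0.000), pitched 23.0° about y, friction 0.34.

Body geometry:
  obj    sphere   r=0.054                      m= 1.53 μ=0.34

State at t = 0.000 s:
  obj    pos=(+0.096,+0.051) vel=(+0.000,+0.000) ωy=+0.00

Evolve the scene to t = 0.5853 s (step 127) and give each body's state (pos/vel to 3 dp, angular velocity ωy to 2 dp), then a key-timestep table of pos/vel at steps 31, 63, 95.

State at t = 0.5853 s:
  obj    pos=(+0.524,-0.131) vel=(+1.465,-0.622) ωy=+29.45

Key-timestep trajectory:
   step    t(s)  obj.x    obj.z    obj.vx   obj.vz 
     31  0.1429   +0.121  +0.040  +0.358  -0.152
     63  0.2903   +0.201  +0.006  +0.727  -0.308
     95  0.4378   +0.336  -0.051  +1.096  -0.465


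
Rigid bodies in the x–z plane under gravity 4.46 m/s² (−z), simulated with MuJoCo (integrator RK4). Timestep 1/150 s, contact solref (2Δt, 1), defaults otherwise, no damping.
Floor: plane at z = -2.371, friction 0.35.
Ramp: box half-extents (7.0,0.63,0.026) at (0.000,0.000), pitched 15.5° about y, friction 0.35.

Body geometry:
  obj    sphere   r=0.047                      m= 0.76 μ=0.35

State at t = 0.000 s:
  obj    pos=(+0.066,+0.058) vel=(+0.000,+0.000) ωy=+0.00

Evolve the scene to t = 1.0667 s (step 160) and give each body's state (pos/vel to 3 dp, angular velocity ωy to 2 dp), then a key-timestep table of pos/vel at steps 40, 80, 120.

State at t = 1.0667 s:
  obj    pos=(+0.533,-0.072) vel=(+0.875,-0.243) ωy=+19.32

Key-timestep trajectory:
   step    t(s)  obj.x    obj.z    obj.vx   obj.vz 
     40  0.2667   +0.095  +0.049  +0.219  -0.061
     80  0.5333   +0.183  +0.025  +0.438  -0.121
    120  0.8000   +0.328  -0.015  +0.656  -0.182


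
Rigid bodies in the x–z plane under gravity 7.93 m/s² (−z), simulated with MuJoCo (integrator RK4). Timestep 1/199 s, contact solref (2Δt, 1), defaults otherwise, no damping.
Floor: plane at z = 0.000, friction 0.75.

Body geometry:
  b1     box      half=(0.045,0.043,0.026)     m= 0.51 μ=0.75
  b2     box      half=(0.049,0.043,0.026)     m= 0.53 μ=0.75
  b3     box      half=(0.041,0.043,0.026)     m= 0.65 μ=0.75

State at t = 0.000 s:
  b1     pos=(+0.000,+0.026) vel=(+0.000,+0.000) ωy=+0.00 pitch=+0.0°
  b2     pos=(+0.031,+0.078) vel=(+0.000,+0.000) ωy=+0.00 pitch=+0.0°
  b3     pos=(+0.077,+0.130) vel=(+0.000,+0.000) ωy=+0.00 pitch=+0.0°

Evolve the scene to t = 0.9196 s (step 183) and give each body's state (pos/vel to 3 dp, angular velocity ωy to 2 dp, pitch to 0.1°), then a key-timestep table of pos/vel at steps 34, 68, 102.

State at t = 0.9196 s:
  b1     pos=(+0.000,+0.026) vel=(+0.000,+0.000) ωy=+0.00 pitch=+0.0°
  b2     pos=(+0.078,+0.049) vel=(+0.000,+0.000) ωy=+0.00 pitch=+90.0°
  b3     pos=(+0.228,+0.026) vel=(+0.000,+0.000) ωy=+0.00 pitch=+180.0°

Key-timestep trajectory:
   step    t(s)  b1.x    b1.z    b1.vx   b1.vz   b2.x    b2.z    b2.vx   b2.vz   b3.x    b3.z    b3.vx   b3.vz 
     34  0.1709   +0.000  +0.026  -0.001  +0.000   +0.039  +0.081  +0.125  +0.025   +0.100  +0.116  +0.282  -0.234
     68  0.3417   +0.000  +0.026  +0.000  +0.000   +0.077  +0.048  +0.299  -0.596   +0.162  +0.041  +0.361  +0.037
    102  0.5126   +0.000  +0.026  +0.000  +0.000   +0.077  +0.049  +0.045  -0.021   +0.201  +0.046  +0.256  -0.104


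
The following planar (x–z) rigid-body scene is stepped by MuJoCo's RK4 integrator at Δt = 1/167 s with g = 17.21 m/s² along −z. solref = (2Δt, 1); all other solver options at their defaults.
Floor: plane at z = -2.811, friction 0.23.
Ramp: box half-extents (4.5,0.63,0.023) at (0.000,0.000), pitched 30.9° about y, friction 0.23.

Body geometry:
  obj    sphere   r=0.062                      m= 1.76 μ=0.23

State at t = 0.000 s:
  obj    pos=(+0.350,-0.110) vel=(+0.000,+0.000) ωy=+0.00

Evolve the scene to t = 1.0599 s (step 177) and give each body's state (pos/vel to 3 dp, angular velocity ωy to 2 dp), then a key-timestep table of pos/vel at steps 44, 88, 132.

State at t = 1.0599 s:
  obj    pos=(+3.393,-1.932) vel=(+5.742,-3.436) ωy=+107.88

Key-timestep trajectory:
   step    t(s)  obj.x    obj.z    obj.vx   obj.vz 
     44  0.2635   +0.538  -0.223  +1.428  -0.854
     88  0.5269   +1.102  -0.561  +2.855  -1.709
    132  0.7904   +2.042  -1.123  +4.282  -2.563


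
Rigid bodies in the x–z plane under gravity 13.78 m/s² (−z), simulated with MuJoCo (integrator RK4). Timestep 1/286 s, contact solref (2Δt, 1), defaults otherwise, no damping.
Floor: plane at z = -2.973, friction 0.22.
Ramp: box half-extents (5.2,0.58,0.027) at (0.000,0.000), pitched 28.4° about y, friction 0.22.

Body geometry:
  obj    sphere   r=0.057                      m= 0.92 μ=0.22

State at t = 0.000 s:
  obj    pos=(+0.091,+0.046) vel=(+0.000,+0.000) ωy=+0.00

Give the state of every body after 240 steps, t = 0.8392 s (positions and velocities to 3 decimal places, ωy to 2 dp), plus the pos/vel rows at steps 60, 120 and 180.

State at t = 0.8392 s:
  obj    pos=(+1.541,-0.738) vel=(+3.456,-1.869) ωy=+68.91

Key-timestep trajectory:
   step    t(s)  obj.x    obj.z    obj.vx   obj.vz 
     60  0.2098   +0.182  -0.003  +0.864  -0.467
    120  0.4196   +0.454  -0.150  +1.728  -0.934
    180  0.6294   +0.907  -0.395  +2.592  -1.402


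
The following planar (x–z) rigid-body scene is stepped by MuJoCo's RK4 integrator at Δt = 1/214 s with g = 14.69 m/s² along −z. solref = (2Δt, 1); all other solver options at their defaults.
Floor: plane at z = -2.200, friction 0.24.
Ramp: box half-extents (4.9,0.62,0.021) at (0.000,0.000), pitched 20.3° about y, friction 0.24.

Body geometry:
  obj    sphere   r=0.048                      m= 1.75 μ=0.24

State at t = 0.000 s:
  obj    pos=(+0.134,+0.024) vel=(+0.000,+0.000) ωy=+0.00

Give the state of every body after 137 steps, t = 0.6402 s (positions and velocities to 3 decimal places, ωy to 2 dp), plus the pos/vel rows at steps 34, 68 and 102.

State at t = 0.6402 s:
  obj    pos=(+0.834,-0.235) vel=(+2.186,-0.809) ωy=+48.54

Key-timestep trajectory:
   step    t(s)  obj.x    obj.z    obj.vx   obj.vz 
     34  0.1589   +0.177  +0.008  +0.543  -0.201
     68  0.3178   +0.306  -0.040  +1.085  -0.401
    102  0.4766   +0.522  -0.119  +1.628  -0.602


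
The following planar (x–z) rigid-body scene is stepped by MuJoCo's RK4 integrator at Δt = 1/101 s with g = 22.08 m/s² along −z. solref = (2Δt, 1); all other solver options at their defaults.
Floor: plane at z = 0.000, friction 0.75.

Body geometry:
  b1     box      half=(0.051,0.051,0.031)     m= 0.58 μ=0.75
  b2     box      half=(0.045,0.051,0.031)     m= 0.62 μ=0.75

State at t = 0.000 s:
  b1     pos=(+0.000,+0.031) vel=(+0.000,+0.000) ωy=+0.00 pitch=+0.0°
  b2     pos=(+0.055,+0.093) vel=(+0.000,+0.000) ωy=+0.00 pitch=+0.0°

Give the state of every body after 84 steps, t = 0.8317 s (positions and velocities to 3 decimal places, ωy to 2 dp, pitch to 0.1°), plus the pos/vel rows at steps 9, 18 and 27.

State at t = 0.8317 s:
  b1     pos=(+0.000,+0.031) vel=(+0.000,+0.000) ωy=+0.00 pitch=+0.0°
  b2     pos=(+0.093,+0.045) vel=(+0.000,+0.000) ωy=+0.00 pitch=+90.0°

Key-timestep trajectory:
   step    t(s)  b1.x    b1.z    b1.vx   b1.vz   b2.x    b2.z    b2.vx   b2.vz 
      9  0.0891   +0.000  +0.031  -0.001  +0.005   +0.062  +0.091  +0.177  -0.048
     18  0.1782   +0.000  +0.031  -0.001  +0.001   +0.088  +0.055  +0.357  -1.114
     27  0.2673   +0.000  +0.031  +0.000  +0.000   +0.094  +0.044  -0.042  +0.041


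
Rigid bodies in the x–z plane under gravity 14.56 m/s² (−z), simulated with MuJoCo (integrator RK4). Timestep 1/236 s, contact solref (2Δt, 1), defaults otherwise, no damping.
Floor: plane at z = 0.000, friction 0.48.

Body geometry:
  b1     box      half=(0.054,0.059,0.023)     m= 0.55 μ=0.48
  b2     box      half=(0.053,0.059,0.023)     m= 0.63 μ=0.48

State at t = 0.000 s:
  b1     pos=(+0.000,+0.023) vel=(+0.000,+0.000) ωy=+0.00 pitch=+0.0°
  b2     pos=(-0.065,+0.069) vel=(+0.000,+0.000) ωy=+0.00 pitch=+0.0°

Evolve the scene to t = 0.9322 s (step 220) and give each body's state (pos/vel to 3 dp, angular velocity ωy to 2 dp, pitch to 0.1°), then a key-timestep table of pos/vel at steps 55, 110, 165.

State at t = 0.9322 s:
  b1     pos=(+0.001,+0.023) vel=(+0.000,+0.000) ωy=+0.00 pitch=+0.0°
  b2     pos=(-0.078,+0.054) vel=(+0.000,+0.000) ωy=+0.01 pitch=-45.1°

Key-timestep trajectory:
   step    t(s)  b1.x    b1.z    b1.vx   b1.vz   b2.x    b2.z    b2.vx   b2.vz 
     55  0.2331   +0.000  +0.023  +0.000  +0.000   -0.083  +0.055  +0.112  -0.032
    110  0.4661   +0.001  +0.023  +0.000  +0.000   -0.078  +0.054  +0.000  +0.000
    165  0.6992   +0.001  +0.023  +0.000  +0.000   -0.078  +0.054  +0.000  +0.000


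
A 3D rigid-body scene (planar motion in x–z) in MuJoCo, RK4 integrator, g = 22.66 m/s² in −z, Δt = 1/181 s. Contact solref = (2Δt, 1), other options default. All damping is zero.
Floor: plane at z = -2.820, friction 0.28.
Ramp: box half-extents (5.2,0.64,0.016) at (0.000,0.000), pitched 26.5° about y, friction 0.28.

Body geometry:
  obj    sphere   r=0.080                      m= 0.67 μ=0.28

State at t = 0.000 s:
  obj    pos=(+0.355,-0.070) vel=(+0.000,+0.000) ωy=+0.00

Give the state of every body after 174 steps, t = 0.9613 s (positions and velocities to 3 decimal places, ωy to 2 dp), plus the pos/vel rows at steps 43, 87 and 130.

State at t = 0.9613 s:
  obj    pos=(+3.342,-1.559) vel=(+6.213,-3.098) ωy=+86.77

Key-timestep trajectory:
   step    t(s)  obj.x    obj.z    obj.vx   obj.vz 
     43  0.2376   +0.538  -0.161  +1.536  -0.766
     87  0.4807   +1.102  -0.442  +3.107  -1.549
    130  0.7182   +2.022  -0.901  +4.642  -2.315


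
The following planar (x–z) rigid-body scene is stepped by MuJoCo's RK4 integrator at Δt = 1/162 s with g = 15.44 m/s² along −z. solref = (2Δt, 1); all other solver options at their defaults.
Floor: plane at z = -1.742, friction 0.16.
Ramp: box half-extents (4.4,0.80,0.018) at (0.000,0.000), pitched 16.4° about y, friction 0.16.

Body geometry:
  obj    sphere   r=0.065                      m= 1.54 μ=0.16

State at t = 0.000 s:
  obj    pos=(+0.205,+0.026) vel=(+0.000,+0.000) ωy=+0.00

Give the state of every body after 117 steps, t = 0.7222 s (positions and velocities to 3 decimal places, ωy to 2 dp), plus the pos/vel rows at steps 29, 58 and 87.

State at t = 0.7222 s:
  obj    pos=(+0.984,-0.203) vel=(+2.158,-0.635) ωy=+34.59

Key-timestep trajectory:
   step    t(s)  obj.x    obj.z    obj.vx   obj.vz 
     29  0.1790   +0.253  +0.012  +0.535  -0.157
     58  0.3580   +0.397  -0.030  +1.070  -0.315
     87  0.5370   +0.636  -0.101  +1.604  -0.472


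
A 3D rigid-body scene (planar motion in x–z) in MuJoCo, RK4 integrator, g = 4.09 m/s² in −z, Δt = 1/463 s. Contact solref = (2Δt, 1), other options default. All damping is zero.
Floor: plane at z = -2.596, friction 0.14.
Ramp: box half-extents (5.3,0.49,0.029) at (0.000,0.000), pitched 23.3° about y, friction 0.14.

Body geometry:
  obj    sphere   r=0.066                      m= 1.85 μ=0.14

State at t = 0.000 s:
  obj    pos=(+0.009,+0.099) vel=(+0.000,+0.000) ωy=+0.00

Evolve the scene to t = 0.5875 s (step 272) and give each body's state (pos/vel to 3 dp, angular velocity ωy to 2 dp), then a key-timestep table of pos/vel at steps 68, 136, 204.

State at t = 0.5875 s:
  obj    pos=(+0.193,+0.020) vel=(+0.624,-0.269) ωy=+10.28

Key-timestep trajectory:
   step    t(s)  obj.x    obj.z    obj.vx   obj.vz 
     68  0.1469   +0.021  +0.094  +0.156  -0.067
    136  0.2937   +0.055  +0.080  +0.312  -0.134
    204  0.4406   +0.112  +0.055  +0.468  -0.201


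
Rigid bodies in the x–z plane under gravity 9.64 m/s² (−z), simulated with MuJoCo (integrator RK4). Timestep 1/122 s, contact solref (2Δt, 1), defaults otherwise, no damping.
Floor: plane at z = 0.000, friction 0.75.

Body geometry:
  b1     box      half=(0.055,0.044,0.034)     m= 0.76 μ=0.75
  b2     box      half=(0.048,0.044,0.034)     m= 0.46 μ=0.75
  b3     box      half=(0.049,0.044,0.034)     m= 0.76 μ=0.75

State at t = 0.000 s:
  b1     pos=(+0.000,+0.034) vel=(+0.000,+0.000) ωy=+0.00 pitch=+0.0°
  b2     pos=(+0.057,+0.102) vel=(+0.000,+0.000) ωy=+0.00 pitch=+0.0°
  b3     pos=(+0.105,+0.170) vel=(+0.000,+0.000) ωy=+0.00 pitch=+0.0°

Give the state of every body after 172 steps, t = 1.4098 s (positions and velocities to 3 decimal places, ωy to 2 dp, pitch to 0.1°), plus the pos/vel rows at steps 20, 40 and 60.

State at t = 1.4098 s:
  b1     pos=(+0.000,+0.034) vel=(+0.000,+0.000) ωy=+0.00 pitch=+0.0°
  b2     pos=(+0.099,+0.048) vel=(+0.000,+0.000) ωy=+0.00 pitch=+90.0°
  b3     pos=(+0.297,+0.034) vel=(+0.000,+0.000) ωy=+0.00 pitch=+180.0°

Key-timestep trajectory:
   step    t(s)  b1.x    b1.z    b1.vx   b1.vz   b2.x    b2.z    b2.vx   b2.vz   b3.x    b3.z    b3.vx   b3.vz 
     20  0.1639   +0.000  +0.034  -0.001  +0.000   +0.073  +0.097  +0.208  -0.126   +0.148  +0.133  +0.473  -0.647
     40  0.3279   +0.000  +0.034  +0.000  +0.000   +0.100  +0.047  -0.038  +0.053   +0.229  +0.056  +0.324  +0.158
     60  0.4918   +0.000  +0.034  +0.000  +0.000   +0.099  +0.048  +0.000  +0.000   +0.283  +0.047  +0.422  -0.298


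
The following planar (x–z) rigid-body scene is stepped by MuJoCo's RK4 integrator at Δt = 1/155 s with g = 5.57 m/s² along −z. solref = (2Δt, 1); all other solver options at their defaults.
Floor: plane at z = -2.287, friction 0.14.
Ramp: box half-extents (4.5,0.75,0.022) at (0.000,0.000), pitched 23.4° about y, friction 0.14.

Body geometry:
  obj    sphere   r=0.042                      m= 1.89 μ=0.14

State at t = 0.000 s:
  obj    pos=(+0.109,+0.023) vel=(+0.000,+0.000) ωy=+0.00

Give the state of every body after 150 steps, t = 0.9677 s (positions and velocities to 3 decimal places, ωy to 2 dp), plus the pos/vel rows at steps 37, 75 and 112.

State at t = 0.9677 s:
  obj    pos=(+0.788,-0.271) vel=(+1.404,-0.607) ωy=+36.39

Key-timestep trajectory:
   step    t(s)  obj.x    obj.z    obj.vx   obj.vz 
     37  0.2387   +0.150  +0.005  +0.346  -0.150
     75  0.4839   +0.279  -0.051  +0.702  -0.304
    112  0.7226   +0.488  -0.141  +1.048  -0.454


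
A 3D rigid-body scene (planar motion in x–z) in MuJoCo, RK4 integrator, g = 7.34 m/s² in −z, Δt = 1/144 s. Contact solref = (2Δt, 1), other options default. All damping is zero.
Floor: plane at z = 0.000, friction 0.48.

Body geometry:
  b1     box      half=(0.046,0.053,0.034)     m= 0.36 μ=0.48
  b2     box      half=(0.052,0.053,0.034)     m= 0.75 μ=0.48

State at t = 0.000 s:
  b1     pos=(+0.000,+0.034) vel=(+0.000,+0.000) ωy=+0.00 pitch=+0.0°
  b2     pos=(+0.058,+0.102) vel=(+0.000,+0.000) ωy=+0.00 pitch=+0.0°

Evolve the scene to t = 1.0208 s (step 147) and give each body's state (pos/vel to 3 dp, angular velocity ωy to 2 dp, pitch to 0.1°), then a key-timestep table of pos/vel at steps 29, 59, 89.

State at t = 1.0208 s:
  b1     pos=(+0.000,+0.034) vel=(+0.000,+0.000) ωy=+0.00 pitch=+0.0°
  b2     pos=(+0.110,+0.052) vel=(+0.000,+0.000) ωy=+0.00 pitch=+90.0°

Key-timestep trajectory:
   step    t(s)  b1.x    b1.z    b1.vx   b1.vz   b2.x    b2.z    b2.vx   b2.vz 
     29  0.2014   +0.000  +0.034  +0.000  +0.000   +0.082  +0.078  +0.206  -0.442
     59  0.4097   +0.000  +0.034  +0.000  +0.000   +0.126  +0.060  +0.032  +0.010
     89  0.6181   +0.000  +0.034  +0.000  +0.000   +0.106  +0.054  -0.034  +0.043


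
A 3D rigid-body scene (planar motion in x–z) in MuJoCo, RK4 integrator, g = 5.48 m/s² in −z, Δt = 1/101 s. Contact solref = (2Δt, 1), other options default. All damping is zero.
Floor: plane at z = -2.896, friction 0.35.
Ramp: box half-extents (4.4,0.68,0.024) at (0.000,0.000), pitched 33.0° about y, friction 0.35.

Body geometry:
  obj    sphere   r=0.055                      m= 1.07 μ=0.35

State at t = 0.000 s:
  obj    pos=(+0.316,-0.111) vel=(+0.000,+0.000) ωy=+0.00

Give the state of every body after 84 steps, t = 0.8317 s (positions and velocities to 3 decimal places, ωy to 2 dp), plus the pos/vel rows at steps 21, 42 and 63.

State at t = 0.8317 s:
  obj    pos=(+0.935,-0.513) vel=(+1.487,-0.966) ωy=+32.22

Key-timestep trajectory:
   step    t(s)  obj.x    obj.z    obj.vx   obj.vz 
     21  0.2079   +0.355  -0.136  +0.372  -0.242
     42  0.4158   +0.471  -0.211  +0.744  -0.483
     63  0.6238   +0.664  -0.337  +1.115  -0.724


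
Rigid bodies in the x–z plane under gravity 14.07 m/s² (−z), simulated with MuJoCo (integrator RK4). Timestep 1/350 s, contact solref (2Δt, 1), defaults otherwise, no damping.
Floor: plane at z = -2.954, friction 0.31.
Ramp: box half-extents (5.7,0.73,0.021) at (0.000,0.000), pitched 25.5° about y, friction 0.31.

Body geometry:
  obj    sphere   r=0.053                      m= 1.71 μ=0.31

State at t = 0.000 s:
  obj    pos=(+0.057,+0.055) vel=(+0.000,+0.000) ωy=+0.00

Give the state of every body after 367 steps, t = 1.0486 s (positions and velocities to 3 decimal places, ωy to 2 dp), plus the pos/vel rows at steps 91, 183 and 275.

State at t = 1.0486 s:
  obj    pos=(+2.204,-0.969) vel=(+4.095,-1.953) ωy=+85.59

Key-timestep trajectory:
   step    t(s)  obj.x    obj.z    obj.vx   obj.vz 
     91  0.2600   +0.189  -0.008  +1.015  -0.484
    183  0.5229   +0.591  -0.200  +2.042  -0.974
    275  0.7857   +1.262  -0.520  +3.068  -1.464


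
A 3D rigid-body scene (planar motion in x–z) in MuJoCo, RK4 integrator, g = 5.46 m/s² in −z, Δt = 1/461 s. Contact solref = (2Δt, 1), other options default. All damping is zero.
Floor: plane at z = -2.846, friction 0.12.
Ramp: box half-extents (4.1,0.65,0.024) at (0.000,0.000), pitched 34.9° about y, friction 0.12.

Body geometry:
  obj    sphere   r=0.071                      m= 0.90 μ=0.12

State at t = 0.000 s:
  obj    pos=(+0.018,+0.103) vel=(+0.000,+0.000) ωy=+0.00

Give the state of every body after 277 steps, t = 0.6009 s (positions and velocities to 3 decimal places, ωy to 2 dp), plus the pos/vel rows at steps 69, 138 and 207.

State at t = 0.6009 s:
  obj    pos=(+0.402,-0.164) vel=(+1.274,-0.893) ωy=+11.31

Key-timestep trajectory:
   step    t(s)  obj.x    obj.z    obj.vx   obj.vz 
     69  0.1497   +0.042  +0.087  +0.316  -0.226
    138  0.2993   +0.113  +0.037  +0.639  -0.437
    207  0.4490   +0.232  -0.046  +0.949  -0.674


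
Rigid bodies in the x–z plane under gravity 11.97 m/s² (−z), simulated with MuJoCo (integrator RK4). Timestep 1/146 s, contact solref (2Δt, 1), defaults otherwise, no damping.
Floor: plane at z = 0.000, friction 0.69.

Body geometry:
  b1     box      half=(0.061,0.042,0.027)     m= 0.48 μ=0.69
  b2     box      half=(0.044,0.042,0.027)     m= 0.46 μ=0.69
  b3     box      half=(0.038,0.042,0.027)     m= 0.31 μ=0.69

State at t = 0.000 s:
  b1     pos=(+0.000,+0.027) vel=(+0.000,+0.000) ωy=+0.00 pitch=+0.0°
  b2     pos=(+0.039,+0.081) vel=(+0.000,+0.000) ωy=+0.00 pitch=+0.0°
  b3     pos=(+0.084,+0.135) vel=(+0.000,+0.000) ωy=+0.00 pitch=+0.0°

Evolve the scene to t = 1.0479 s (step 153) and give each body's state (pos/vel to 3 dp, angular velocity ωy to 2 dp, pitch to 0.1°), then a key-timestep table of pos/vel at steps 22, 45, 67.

State at t = 1.0479 s:
  b1     pos=(+0.000,+0.027) vel=(+0.000,+0.000) ωy=+0.00 pitch=+0.0°
  b2     pos=(+0.039,+0.081) vel=(+0.000,+0.000) ωy=+0.00 pitch=+0.0°
  b3     pos=(+0.171,+0.027) vel=(+0.000,+0.000) ωy=+0.00 pitch=+180.0°

Key-timestep trajectory:
   step    t(s)  b1.x    b1.z    b1.vx   b1.vz   b2.x    b2.z    b2.vx   b2.vz   b3.x    b3.z    b3.vx   b3.vz 
     22  0.1507   +0.000  +0.027  +0.000  +0.000   +0.039  +0.081  -0.001  +0.000   +0.089  +0.134  +0.082  -0.017
     45  0.3082   +0.000  +0.027  +0.000  +0.000   +0.039  +0.081  +0.000  +0.000   +0.119  +0.087  +0.247  -0.973
     67  0.4589   +0.000  +0.027  +0.000  +0.000   +0.039  +0.081  +0.000  +0.000   +0.158  +0.039  +0.353  -0.243


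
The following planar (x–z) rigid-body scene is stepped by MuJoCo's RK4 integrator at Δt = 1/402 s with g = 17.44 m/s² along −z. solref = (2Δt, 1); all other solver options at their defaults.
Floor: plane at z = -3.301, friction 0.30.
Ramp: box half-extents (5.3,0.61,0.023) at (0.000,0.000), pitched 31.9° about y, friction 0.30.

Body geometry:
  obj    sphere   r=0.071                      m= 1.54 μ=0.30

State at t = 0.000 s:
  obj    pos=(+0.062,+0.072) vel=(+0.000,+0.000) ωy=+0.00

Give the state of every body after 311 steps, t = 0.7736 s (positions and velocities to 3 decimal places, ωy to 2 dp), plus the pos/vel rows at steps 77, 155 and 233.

State at t = 0.7736 s:
  obj    pos=(+1.735,-0.969) vel=(+4.324,-2.691) ωy=+71.72

Key-timestep trajectory:
   step    t(s)  obj.x    obj.z    obj.vx   obj.vz 
     77  0.1915   +0.165  +0.008  +1.071  -0.666
    155  0.3856   +0.478  -0.187  +2.155  -1.341
    233  0.5796   +1.001  -0.512  +3.239  -2.016


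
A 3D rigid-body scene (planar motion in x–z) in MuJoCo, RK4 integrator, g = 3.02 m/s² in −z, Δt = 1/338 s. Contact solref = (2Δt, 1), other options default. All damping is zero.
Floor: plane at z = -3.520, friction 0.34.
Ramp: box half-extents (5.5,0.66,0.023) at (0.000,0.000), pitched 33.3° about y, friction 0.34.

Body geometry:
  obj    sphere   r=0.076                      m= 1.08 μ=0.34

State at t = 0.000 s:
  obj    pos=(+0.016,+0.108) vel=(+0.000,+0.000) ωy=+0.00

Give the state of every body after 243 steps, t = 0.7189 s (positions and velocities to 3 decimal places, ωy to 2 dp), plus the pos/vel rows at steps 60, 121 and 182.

State at t = 0.7189 s:
  obj    pos=(+0.272,-0.060) vel=(+0.712,-0.467) ωy=+11.20

Key-timestep trajectory:
   step    t(s)  obj.x    obj.z    obj.vx   obj.vz 
     60  0.1775   +0.032  +0.098  +0.176  -0.115
    121  0.3580   +0.079  +0.066  +0.354  -0.233
    182  0.5385   +0.160  +0.014  +0.533  -0.350


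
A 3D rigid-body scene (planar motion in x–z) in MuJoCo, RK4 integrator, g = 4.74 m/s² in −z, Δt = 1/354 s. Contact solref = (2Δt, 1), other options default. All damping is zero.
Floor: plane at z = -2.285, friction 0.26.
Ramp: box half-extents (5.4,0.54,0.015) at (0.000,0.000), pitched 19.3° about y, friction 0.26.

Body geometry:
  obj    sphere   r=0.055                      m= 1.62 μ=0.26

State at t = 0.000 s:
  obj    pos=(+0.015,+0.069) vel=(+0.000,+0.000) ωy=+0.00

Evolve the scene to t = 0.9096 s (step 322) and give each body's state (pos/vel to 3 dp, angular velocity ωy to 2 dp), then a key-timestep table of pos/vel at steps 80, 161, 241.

State at t = 0.9096 s:
  obj    pos=(+0.452,-0.084) vel=(+0.961,-0.336) ωy=+18.50

Key-timestep trajectory:
   step    t(s)  obj.x    obj.z    obj.vx   obj.vz 
     80  0.2260   +0.042  +0.059  +0.239  -0.084
    161  0.4548   +0.124  +0.031  +0.480  -0.168
    241  0.6808   +0.260  -0.017  +0.719  -0.252


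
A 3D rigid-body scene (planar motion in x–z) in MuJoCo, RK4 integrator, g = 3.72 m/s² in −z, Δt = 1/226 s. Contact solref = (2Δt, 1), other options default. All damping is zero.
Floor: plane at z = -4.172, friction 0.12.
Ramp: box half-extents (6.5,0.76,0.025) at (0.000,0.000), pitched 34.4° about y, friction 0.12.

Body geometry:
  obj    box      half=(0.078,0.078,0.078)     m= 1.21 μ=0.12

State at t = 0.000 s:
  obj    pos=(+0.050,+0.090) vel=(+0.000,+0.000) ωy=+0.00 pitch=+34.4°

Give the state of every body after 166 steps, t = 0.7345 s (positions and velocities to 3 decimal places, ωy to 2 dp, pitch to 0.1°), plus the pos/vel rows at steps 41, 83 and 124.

State at t = 0.7345 s:
  obj    pos=(+0.436,-0.173) vel=(+1.044,-0.732) ωy=+0.00 pitch=+34.4°

Key-timestep trajectory:
   step    t(s)  obj.x    obj.z    obj.vx   obj.vz 
     41  0.1814   +0.074  +0.074  +0.258  -0.181
     83  0.3673   +0.147  +0.025  +0.524  -0.362
    124  0.5487   +0.266  -0.056  +0.781  -0.545


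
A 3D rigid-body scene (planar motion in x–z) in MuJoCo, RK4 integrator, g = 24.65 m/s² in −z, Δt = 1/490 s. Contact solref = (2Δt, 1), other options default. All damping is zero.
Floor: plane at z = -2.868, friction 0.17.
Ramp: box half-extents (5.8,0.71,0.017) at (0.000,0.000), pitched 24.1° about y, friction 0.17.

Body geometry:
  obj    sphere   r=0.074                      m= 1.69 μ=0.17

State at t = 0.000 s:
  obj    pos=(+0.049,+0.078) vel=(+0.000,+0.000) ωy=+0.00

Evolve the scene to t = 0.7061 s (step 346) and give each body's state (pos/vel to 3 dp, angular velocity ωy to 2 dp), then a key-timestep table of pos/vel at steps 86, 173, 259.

State at t = 0.7061 s:
  obj    pos=(+1.685,-0.654) vel=(+4.634,-2.073) ωy=+68.59

Key-timestep trajectory:
   step    t(s)  obj.x    obj.z    obj.vx   obj.vz 
     86  0.1755   +0.150  +0.033  +1.152  -0.515
    173  0.3531   +0.458  -0.105  +2.317  -1.037
    259  0.5286   +0.966  -0.332  +3.469  -1.552


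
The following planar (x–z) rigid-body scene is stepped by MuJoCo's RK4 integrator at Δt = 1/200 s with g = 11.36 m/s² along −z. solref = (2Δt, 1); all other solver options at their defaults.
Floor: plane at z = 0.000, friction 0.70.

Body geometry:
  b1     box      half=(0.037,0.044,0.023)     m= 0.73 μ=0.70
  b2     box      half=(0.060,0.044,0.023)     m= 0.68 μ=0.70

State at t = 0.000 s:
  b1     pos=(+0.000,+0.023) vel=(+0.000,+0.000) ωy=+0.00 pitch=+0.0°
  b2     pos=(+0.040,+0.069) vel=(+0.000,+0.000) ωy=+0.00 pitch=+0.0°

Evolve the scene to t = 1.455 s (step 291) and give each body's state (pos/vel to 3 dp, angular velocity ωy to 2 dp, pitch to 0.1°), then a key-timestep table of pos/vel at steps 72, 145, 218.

State at t = 1.455 s:
  b1     pos=(-0.001,+0.023) vel=(+0.000,+0.000) ωy=+0.00 pitch=+0.0°
  b2     pos=(+0.056,+0.059) vel=(+0.000,+0.000) ωy=-0.02 pitch=+45.9°

Key-timestep trajectory:
   step    t(s)  b1.x    b1.z    b1.vx   b1.vz   b2.x    b2.z    b2.vx   b2.vz 
     72  0.3600   +0.000  +0.023  +0.000  +0.000   +0.060  +0.061  -0.109  -0.034
    145  0.7250   +0.000  +0.023  +0.000  +0.000   +0.056  +0.059  +0.000  +0.000
    218  1.0900   +0.000  +0.023  +0.000  +0.000   +0.056  +0.059  +0.000  +0.000


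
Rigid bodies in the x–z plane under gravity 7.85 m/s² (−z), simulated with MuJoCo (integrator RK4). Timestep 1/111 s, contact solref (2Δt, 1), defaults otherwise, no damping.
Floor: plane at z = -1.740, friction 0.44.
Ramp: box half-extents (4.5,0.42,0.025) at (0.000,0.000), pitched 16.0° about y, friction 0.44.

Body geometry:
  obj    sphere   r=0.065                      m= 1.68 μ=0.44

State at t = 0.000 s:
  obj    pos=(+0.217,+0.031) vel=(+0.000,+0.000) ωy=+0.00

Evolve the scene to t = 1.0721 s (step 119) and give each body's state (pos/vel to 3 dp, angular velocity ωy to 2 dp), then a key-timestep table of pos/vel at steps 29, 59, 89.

State at t = 1.0721 s:
  obj    pos=(+1.071,-0.213) vel=(+1.593,-0.457) ωy=+25.49

Key-timestep trajectory:
   step    t(s)  obj.x    obj.z    obj.vx   obj.vz 
     29  0.2613   +0.268  +0.017  +0.388  -0.111
     59  0.5315   +0.427  -0.029  +0.790  -0.226
     89  0.8018   +0.695  -0.106  +1.191  -0.342


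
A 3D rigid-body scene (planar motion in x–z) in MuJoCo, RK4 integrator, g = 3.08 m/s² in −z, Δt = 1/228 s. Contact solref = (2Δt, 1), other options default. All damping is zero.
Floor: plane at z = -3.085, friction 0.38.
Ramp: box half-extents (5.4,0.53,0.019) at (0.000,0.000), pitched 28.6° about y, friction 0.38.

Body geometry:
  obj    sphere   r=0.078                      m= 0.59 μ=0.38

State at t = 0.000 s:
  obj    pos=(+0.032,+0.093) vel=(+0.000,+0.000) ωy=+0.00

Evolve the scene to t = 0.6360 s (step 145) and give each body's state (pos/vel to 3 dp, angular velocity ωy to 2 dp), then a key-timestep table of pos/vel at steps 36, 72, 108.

State at t = 0.6360 s:
  obj    pos=(+0.219,-0.009) vel=(+0.588,-0.321) ωy=+8.58

Key-timestep trajectory:
   step    t(s)  obj.x    obj.z    obj.vx   obj.vz 
     36  0.1579   +0.044  +0.087  +0.146  -0.080
     72  0.3158   +0.078  +0.068  +0.292  -0.159
    108  0.4737   +0.136  +0.036  +0.438  -0.239


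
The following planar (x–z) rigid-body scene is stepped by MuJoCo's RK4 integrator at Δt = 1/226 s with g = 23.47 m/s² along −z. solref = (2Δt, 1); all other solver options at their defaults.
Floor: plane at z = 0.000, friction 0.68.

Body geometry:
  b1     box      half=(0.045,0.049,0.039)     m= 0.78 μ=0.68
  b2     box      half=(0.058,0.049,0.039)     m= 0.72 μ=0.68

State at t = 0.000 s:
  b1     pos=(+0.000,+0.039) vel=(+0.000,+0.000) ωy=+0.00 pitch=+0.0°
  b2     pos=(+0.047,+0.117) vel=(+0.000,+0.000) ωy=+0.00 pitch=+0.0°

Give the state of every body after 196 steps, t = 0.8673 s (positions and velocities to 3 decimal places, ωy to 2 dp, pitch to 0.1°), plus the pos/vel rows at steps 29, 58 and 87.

State at t = 0.8673 s:
  b1     pos=(+0.000,+0.039) vel=(+0.000,+0.000) ωy=+0.00 pitch=+0.0°
  b2     pos=(+0.099,+0.058) vel=(+0.000,+0.000) ωy=+0.00 pitch=+90.0°

Key-timestep trajectory:
   step    t(s)  b1.x    b1.z    b1.vx   b1.vz   b2.x    b2.z    b2.vx   b2.vz 
     29  0.1283   +0.000  +0.039  +0.000  +0.000   +0.054  +0.116  +0.146  -0.034
     58  0.2566   +0.000  +0.039  +0.000  +0.000   +0.096  +0.057  +0.813  -0.692
     87  0.3850   +0.000  +0.039  +0.000  +0.000   +0.098  +0.058  -0.213  +0.025


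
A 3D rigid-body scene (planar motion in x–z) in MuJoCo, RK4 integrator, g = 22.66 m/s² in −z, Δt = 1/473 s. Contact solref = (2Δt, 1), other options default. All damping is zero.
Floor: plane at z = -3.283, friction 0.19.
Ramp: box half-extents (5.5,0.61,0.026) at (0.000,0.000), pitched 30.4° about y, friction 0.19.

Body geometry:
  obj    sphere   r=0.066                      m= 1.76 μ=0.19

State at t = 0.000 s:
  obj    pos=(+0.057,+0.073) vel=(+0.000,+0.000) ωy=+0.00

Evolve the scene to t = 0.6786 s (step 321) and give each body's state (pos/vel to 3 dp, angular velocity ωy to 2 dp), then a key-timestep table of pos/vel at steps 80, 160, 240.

State at t = 0.6786 s:
  obj    pos=(+1.684,-0.881) vel=(+4.795,-2.813) ωy=+84.20

Key-timestep trajectory:
   step    t(s)  obj.x    obj.z    obj.vx   obj.vz 
     80  0.1691   +0.158  +0.014  +1.195  -0.701
    160  0.3383   +0.461  -0.164  +2.390  -1.402
    240  0.5074   +0.967  -0.460  +3.585  -2.103


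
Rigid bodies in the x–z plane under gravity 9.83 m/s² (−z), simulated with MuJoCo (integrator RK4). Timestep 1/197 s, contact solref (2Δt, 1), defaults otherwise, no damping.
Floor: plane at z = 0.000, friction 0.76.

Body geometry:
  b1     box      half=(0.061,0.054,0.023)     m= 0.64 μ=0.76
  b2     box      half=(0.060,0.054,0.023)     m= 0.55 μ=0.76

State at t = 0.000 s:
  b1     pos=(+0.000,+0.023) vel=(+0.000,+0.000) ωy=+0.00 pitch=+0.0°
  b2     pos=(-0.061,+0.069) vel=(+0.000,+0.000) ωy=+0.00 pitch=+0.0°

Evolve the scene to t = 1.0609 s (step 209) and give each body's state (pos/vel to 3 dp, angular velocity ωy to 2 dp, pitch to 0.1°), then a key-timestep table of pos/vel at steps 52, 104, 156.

State at t = 1.0609 s:
  b1     pos=(+0.000,+0.023) vel=(+0.000,+0.000) ωy=+0.00 pitch=+0.0°
  b2     pos=(-0.079,+0.060) vel=(+0.001,-0.001) ωy=+0.03 pitch=-48.5°

Key-timestep trajectory:
   step    t(s)  b1.x    b1.z    b1.vx   b1.vz   b2.x    b2.z    b2.vx   b2.vz 
     52  0.2640   +0.000  +0.023  +0.000  +0.000   -0.062  +0.069  -0.013  -0.001
    104  0.5279   +0.000  +0.023  +0.000  +0.000   -0.080  +0.060  -0.154  +0.021
    156  0.7919   +0.000  +0.023  +0.003  +0.000   -0.078  +0.061  +0.058  +0.036


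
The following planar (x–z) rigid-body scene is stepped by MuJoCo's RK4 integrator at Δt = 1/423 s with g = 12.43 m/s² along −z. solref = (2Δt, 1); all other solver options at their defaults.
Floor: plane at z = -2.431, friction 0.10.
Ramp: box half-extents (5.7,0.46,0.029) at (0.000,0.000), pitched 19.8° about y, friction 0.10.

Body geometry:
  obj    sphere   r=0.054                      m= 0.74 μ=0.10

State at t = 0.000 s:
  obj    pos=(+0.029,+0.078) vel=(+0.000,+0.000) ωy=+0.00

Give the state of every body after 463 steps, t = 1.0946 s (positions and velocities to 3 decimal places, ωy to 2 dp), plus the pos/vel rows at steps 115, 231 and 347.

State at t = 1.0946 s:
  obj    pos=(+1.744,-0.540) vel=(+3.134,-1.123) ωy=+59.25

Key-timestep trajectory:
   step    t(s)  obj.x    obj.z    obj.vx   obj.vz 
    115  0.2719   +0.135  +0.040  +0.779  -0.277
    231  0.5461   +0.456  -0.076  +1.565  -0.557
    347  0.8203   +0.992  -0.269  +2.346  -0.852


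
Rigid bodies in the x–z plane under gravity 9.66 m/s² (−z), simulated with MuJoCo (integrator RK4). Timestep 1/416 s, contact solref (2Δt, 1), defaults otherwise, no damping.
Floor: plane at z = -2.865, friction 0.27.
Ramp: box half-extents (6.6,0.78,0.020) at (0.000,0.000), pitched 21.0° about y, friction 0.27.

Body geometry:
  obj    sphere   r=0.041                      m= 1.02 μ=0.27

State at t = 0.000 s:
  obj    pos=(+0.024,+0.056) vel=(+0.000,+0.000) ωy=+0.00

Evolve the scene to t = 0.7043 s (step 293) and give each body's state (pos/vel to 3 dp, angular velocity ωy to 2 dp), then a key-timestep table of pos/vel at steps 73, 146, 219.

State at t = 0.7043 s:
  obj    pos=(+0.597,-0.164) vel=(+1.626,-0.624) ωy=+42.47

Key-timestep trajectory:
   step    t(s)  obj.x    obj.z    obj.vx   obj.vz 
     73  0.1755   +0.060  +0.042  +0.405  -0.156
    146  0.3510   +0.166  +0.002  +0.810  -0.311
    219  0.5264   +0.344  -0.067  +1.215  -0.467


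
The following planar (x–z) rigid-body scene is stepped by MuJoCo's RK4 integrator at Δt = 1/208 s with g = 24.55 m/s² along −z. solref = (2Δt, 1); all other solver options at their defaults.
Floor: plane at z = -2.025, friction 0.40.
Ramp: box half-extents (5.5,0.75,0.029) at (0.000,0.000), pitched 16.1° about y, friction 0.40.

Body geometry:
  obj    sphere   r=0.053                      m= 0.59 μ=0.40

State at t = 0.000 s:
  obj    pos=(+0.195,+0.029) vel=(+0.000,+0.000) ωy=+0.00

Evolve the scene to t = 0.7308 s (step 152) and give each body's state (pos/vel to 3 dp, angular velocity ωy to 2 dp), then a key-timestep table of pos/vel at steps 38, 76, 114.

State at t = 0.7308 s:
  obj    pos=(+1.443,-0.331) vel=(+3.414,-0.985) ωy=+67.04

Key-timestep trajectory:
   step    t(s)  obj.x    obj.z    obj.vx   obj.vz 
     38  0.1827   +0.273  +0.007  +0.854  -0.246
     76  0.3654   +0.507  -0.061  +1.707  -0.493
    114  0.5481   +0.897  -0.174  +2.561  -0.739


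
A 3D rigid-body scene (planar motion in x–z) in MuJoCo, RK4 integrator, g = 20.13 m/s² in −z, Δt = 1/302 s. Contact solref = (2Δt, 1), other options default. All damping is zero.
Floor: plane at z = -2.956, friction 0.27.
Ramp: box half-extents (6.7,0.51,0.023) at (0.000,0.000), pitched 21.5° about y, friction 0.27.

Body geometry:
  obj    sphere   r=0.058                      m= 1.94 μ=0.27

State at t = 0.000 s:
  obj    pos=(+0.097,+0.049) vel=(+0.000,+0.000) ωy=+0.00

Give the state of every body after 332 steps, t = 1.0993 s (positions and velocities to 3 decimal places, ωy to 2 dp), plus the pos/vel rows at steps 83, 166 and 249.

State at t = 1.0993 s:
  obj    pos=(+3.060,-1.118) vel=(+5.390,-2.123) ωy=+99.87

Key-timestep trajectory:
   step    t(s)  obj.x    obj.z    obj.vx   obj.vz 
     83  0.2748   +0.282  -0.024  +1.348  -0.531
    166  0.5497   +0.838  -0.243  +2.695  -1.062
    249  0.8245   +1.764  -0.608  +4.043  -1.592


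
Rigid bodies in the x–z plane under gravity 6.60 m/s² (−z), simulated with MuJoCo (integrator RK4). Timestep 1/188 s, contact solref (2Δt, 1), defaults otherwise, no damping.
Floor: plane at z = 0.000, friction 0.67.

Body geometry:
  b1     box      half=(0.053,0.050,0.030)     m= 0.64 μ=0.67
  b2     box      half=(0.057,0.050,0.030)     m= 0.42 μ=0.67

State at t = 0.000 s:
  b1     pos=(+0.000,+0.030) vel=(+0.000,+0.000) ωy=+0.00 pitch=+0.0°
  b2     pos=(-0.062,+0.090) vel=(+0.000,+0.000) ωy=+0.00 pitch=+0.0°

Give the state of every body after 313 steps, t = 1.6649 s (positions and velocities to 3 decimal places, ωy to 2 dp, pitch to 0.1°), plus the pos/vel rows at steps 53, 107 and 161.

State at t = 1.6649 s:
  b1     pos=(+0.000,+0.030) vel=(+0.000,+0.000) ωy=+0.00 pitch=+0.0°
  b2     pos=(-0.118,+0.057) vel=(+0.000,+0.000) ωy=+0.00 pitch=-90.0°

Key-timestep trajectory:
   step    t(s)  b1.x    b1.z    b1.vx   b1.vz   b2.x    b2.z    b2.vx   b2.vz 
     53  0.2819   +0.000  +0.030  +0.000  +0.000   -0.095  +0.064  -0.253  +0.001
    107  0.5691   +0.000  +0.030  +0.000  +0.000   -0.135  +0.063  +0.026  -0.005
    161  0.8564   +0.000  +0.030  +0.000  +0.000   -0.114  +0.059  -0.094  -0.043
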